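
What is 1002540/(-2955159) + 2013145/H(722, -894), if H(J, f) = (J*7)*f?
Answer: -20426736815/26027727068 ≈ -0.78481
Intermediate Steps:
H(J, f) = 7*J*f (H(J, f) = (7*J)*f = 7*J*f)
1002540/(-2955159) + 2013145/H(722, -894) = 1002540/(-2955159) + 2013145/((7*722*(-894))) = 1002540*(-1/2955159) + 2013145/(-4518276) = -334180/985053 + 2013145*(-1/4518276) = -334180/985053 - 105955/237804 = -20426736815/26027727068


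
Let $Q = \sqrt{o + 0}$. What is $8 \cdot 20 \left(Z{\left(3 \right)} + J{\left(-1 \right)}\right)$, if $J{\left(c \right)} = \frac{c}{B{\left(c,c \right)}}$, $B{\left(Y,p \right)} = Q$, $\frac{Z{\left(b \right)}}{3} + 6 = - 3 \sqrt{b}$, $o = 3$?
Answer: $-2880 - \frac{4480 \sqrt{3}}{3} \approx -5466.5$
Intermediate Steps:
$Z{\left(b \right)} = -18 - 9 \sqrt{b}$ ($Z{\left(b \right)} = -18 + 3 \left(- 3 \sqrt{b}\right) = -18 - 9 \sqrt{b}$)
$Q = \sqrt{3}$ ($Q = \sqrt{3 + 0} = \sqrt{3} \approx 1.732$)
$B{\left(Y,p \right)} = \sqrt{3}$
$J{\left(c \right)} = \frac{c \sqrt{3}}{3}$ ($J{\left(c \right)} = \frac{c}{\sqrt{3}} = c \frac{\sqrt{3}}{3} = \frac{c \sqrt{3}}{3}$)
$8 \cdot 20 \left(Z{\left(3 \right)} + J{\left(-1 \right)}\right) = 8 \cdot 20 \left(\left(-18 - 9 \sqrt{3}\right) + \frac{1}{3} \left(-1\right) \sqrt{3}\right) = 160 \left(\left(-18 - 9 \sqrt{3}\right) - \frac{\sqrt{3}}{3}\right) = 160 \left(-18 - \frac{28 \sqrt{3}}{3}\right) = -2880 - \frac{4480 \sqrt{3}}{3}$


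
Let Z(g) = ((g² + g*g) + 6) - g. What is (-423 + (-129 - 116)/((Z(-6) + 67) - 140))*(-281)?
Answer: 1376338/11 ≈ 1.2512e+5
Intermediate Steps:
Z(g) = 6 - g + 2*g² (Z(g) = ((g² + g²) + 6) - g = (2*g² + 6) - g = (6 + 2*g²) - g = 6 - g + 2*g²)
(-423 + (-129 - 116)/((Z(-6) + 67) - 140))*(-281) = (-423 + (-129 - 116)/(((6 - 1*(-6) + 2*(-6)²) + 67) - 140))*(-281) = (-423 - 245/(((6 + 6 + 2*36) + 67) - 140))*(-281) = (-423 - 245/(((6 + 6 + 72) + 67) - 140))*(-281) = (-423 - 245/((84 + 67) - 140))*(-281) = (-423 - 245/(151 - 140))*(-281) = (-423 - 245/11)*(-281) = -4898/11*(-281) = 1376338/11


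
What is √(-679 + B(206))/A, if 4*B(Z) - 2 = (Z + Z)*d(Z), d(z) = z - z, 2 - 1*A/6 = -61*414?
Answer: I*√2714/303072 ≈ 0.00017189*I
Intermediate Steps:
A = 151536 (A = 12 - (-366)*414 = 12 - 6*(-25254) = 12 + 151524 = 151536)
d(z) = 0
B(Z) = ½ (B(Z) = ½ + ((Z + Z)*0)/4 = ½ + ((2*Z)*0)/4 = ½ + (¼)*0 = ½ + 0 = ½)
√(-679 + B(206))/A = √(-679 + ½)/151536 = √(-1357/2)*(1/151536) = (I*√2714/2)*(1/151536) = I*√2714/303072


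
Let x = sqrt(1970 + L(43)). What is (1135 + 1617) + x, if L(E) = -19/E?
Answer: 2752 + sqrt(3641713)/43 ≈ 2796.4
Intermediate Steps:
x = sqrt(3641713)/43 (x = sqrt(1970 - 19/43) = sqrt(84691/43) = sqrt(3641713)/43 ≈ 44.380)
(1135 + 1617) + x = (1135 + 1617) + sqrt(3641713)/43 = 2752 + sqrt(3641713)/43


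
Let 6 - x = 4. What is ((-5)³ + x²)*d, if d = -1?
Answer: 121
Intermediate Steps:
x = 2 (x = 6 - 1*4 = 6 - 4 = 2)
((-5)³ + x²)*d = ((-5)³ + 2²)*(-1) = (-125 + 4)*(-1) = -121*(-1) = 121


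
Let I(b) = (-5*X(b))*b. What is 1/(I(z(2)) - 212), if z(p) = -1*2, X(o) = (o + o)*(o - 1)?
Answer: -1/92 ≈ -0.010870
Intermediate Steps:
X(o) = 2*o*(-1 + o) (X(o) = (2*o)*(-1 + o) = 2*o*(-1 + o))
z(p) = -2
I(b) = -10*b**2*(-1 + b) (I(b) = (-10*b*(-1 + b))*b = -10*b**2*(-1 + b))
1/(I(z(2)) - 212) = 1/(10*(-2)**2*(1 - 1*(-2)) - 212) = 1/(10*4*(1 + 2) - 212) = 1/(10*4*3 - 212) = 1/(120 - 212) = 1/(-92) = -1/92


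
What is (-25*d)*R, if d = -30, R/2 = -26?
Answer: -39000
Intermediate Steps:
R = -52 (R = 2*(-26) = -52)
(-25*d)*R = -25*(-30)*(-52) = 750*(-52) = -39000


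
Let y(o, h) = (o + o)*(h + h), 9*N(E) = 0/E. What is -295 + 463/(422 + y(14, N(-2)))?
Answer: -124027/422 ≈ -293.90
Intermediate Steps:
N(E) = 0 (N(E) = (0/E)/9 = (⅑)*0 = 0)
y(o, h) = 4*h*o (y(o, h) = (2*o)*(2*h) = 4*h*o)
-295 + 463/(422 + y(14, N(-2))) = -295 + 463/(422 + 4*0*14) = -295 + 463/(422 + 0) = -295 + 463/422 = -124027/422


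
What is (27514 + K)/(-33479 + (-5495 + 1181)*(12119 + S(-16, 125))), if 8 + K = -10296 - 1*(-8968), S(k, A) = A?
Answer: -26178/52854095 ≈ -0.00049529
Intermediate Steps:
K = -1336 (K = -8 + (-10296 - 1*(-8968)) = -8 + (-10296 + 8968) = -8 - 1328 = -1336)
(27514 + K)/(-33479 + (-5495 + 1181)*(12119 + S(-16, 125))) = (27514 - 1336)/(-33479 + (-5495 + 1181)*(12119 + 125)) = 26178/(-33479 - 4314*12244) = 26178/(-33479 - 52820616) = 26178/(-52854095) = 26178*(-1/52854095) = -26178/52854095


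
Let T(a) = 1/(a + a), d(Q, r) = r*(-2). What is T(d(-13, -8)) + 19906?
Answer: 636993/32 ≈ 19906.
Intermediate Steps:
d(Q, r) = -2*r
T(a) = 1/(2*a)
T(d(-13, -8)) + 19906 = 1/(2*((-2*(-8)))) + 19906 = (½)/16 + 19906 = (½)*(1/16) + 19906 = 1/32 + 19906 = 636993/32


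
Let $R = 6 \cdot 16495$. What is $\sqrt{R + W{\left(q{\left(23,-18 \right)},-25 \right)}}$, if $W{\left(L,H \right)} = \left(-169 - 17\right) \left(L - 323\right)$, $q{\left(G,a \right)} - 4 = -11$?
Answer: $5 \sqrt{6414} \approx 400.44$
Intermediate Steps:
$q{\left(G,a \right)} = -7$ ($q{\left(G,a \right)} = 4 - 11 = -7$)
$W{\left(L,H \right)} = 60078 - 186 L$ ($W{\left(L,H \right)} = - 186 \left(-323 + L\right) = 60078 - 186 L$)
$R = 98970$
$\sqrt{R + W{\left(q{\left(23,-18 \right)},-25 \right)}} = \sqrt{98970 + \left(60078 - -1302\right)} = \sqrt{98970 + \left(60078 + 1302\right)} = \sqrt{98970 + 61380} = \sqrt{160350} = 5 \sqrt{6414}$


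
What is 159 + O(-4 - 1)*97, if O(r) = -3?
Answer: -132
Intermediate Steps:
159 + O(-4 - 1)*97 = 159 - 3*97 = 159 - 291 = -132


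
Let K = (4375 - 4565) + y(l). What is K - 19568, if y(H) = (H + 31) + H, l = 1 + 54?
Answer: -19617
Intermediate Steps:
l = 55
y(H) = 31 + 2*H (y(H) = (31 + H) + H = 31 + 2*H)
K = -49 (K = (4375 - 4565) + (31 + 2*55) = -190 + (31 + 110) = -190 + 141 = -49)
K - 19568 = -49 - 19568 = -19617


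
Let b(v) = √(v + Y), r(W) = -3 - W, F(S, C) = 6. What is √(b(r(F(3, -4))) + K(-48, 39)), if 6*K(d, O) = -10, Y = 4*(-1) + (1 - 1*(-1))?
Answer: √(-15 + 9*I*√11)/3 ≈ 1.0112 + 1.6399*I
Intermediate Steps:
Y = -2 (Y = -4 + (1 + 1) = -4 + 2 = -2)
K(d, O) = -5/3 (K(d, O) = (⅙)*(-10) = -5/3)
b(v) = √(-2 + v) (b(v) = √(v - 2) = √(-2 + v))
√(b(r(F(3, -4))) + K(-48, 39)) = √(√(-2 + (-3 - 1*6)) - 5/3) = √(√(-2 + (-3 - 6)) - 5/3) = √(√(-2 - 9) - 5/3) = √(√(-11) - 5/3) = √(I*√11 - 5/3) = √(-5/3 + I*√11)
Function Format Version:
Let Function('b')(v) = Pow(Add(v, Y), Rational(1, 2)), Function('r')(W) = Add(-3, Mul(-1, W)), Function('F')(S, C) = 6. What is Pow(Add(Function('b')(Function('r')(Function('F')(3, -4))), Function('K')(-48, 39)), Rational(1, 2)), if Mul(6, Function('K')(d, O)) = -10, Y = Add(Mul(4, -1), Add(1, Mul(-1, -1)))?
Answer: Mul(Rational(1, 3), Pow(Add(-15, Mul(9, I, Pow(11, Rational(1, 2)))), Rational(1, 2))) ≈ Add(1.0112, Mul(1.6399, I))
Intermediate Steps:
Y = -2 (Y = Add(-4, Add(1, 1)) = Add(-4, 2) = -2)
Function('K')(d, O) = Rational(-5, 3) (Function('K')(d, O) = Mul(Rational(1, 6), -10) = Rational(-5, 3))
Function('b')(v) = Pow(Add(-2, v), Rational(1, 2)) (Function('b')(v) = Pow(Add(v, -2), Rational(1, 2)) = Pow(Add(-2, v), Rational(1, 2)))
Pow(Add(Function('b')(Function('r')(Function('F')(3, -4))), Function('K')(-48, 39)), Rational(1, 2)) = Pow(Add(Pow(Add(-2, Add(-3, Mul(-1, 6))), Rational(1, 2)), Rational(-5, 3)), Rational(1, 2)) = Pow(Add(Pow(Add(-2, Add(-3, -6)), Rational(1, 2)), Rational(-5, 3)), Rational(1, 2)) = Pow(Add(Pow(Add(-2, -9), Rational(1, 2)), Rational(-5, 3)), Rational(1, 2)) = Pow(Add(Pow(-11, Rational(1, 2)), Rational(-5, 3)), Rational(1, 2)) = Pow(Add(Mul(I, Pow(11, Rational(1, 2))), Rational(-5, 3)), Rational(1, 2)) = Pow(Add(Rational(-5, 3), Mul(I, Pow(11, Rational(1, 2)))), Rational(1, 2))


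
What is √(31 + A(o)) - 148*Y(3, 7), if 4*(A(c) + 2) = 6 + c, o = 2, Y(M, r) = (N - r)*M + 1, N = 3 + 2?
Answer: 740 + √31 ≈ 745.57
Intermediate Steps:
N = 5
Y(M, r) = 1 + M*(5 - r) (Y(M, r) = (5 - r)*M + 1 = M*(5 - r) + 1 = 1 + M*(5 - r))
A(c) = -½ + c/4 (A(c) = -2 + (6 + c)/4 = -2 + (3/2 + c/4) = -½ + c/4)
√(31 + A(o)) - 148*Y(3, 7) = √(31 + (-½ + (¼)*2)) - 148*(1 + 5*3 - 1*3*7) = √(31 + (-½ + ½)) - 148*(1 + 15 - 21) = √(31 + 0) - 148*(-5) = √31 + 740 = 740 + √31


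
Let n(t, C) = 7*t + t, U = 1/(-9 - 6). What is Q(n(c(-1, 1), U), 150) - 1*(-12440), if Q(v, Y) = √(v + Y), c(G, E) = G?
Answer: 12440 + √142 ≈ 12452.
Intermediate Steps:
U = -1/15 (U = 1/(-15) = -1/15 ≈ -0.066667)
n(t, C) = 8*t
Q(v, Y) = √(Y + v)
Q(n(c(-1, 1), U), 150) - 1*(-12440) = √(150 + 8*(-1)) - 1*(-12440) = √(150 - 8) + 12440 = √142 + 12440 = 12440 + √142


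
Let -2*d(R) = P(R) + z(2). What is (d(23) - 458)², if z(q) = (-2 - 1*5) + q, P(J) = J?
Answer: 218089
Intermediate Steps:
z(q) = -7 + q (z(q) = (-2 - 5) + q = -7 + q)
d(R) = 5/2 - R/2 (d(R) = -(R + (-7 + 2))/2 = -(R - 5)/2 = -(-5 + R)/2 = 5/2 - R/2)
(d(23) - 458)² = ((5/2 - ½*23) - 458)² = ((5/2 - 23/2) - 458)² = (-9 - 458)² = (-467)² = 218089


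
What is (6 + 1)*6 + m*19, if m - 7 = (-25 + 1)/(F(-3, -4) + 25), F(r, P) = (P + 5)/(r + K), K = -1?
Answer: 5167/33 ≈ 156.58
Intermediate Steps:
F(r, P) = (5 + P)/(-1 + r) (F(r, P) = (P + 5)/(r - 1) = (5 + P)/(-1 + r))
m = 199/33 (m = 7 + (-25 + 1)/((5 - 4)/(-1 - 3) + 25) = 7 - 24/(1/(-4) + 25) = 7 - 24/(-1/4*1 + 25) = 7 - 24/(-1/4 + 25) = 7 - 24/99/4 = 7 - 24*4/99 = 7 - 32/33 = 199/33 ≈ 6.0303)
(6 + 1)*6 + m*19 = (6 + 1)*6 + (199/33)*19 = 7*6 + 3781/33 = 42 + 3781/33 = 5167/33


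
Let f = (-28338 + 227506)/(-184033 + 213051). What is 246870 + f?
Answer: 3581936414/14509 ≈ 2.4688e+5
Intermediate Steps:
f = 99584/14509 (f = 199168/29018 = 199168*(1/29018) = 99584/14509 ≈ 6.8636)
246870 + f = 246870 + 99584/14509 = 3581936414/14509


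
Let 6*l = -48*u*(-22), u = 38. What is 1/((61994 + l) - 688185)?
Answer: -1/619503 ≈ -1.6142e-6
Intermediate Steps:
l = 6688 (l = (-48*38*(-22))/6 = (-1824*(-22))/6 = (⅙)*40128 = 6688)
1/((61994 + l) - 688185) = 1/((61994 + 6688) - 688185) = 1/(68682 - 688185) = 1/(-619503) = -1/619503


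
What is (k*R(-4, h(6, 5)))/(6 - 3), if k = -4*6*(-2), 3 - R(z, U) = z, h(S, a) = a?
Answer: 112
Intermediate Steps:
R(z, U) = 3 - z
k = 48 (k = -24*(-2) = 48)
(k*R(-4, h(6, 5)))/(6 - 3) = (48*(3 - 1*(-4)))/(6 - 3) = (48*(3 + 4))/3 = (48*7)*(⅓) = 336*(⅓) = 112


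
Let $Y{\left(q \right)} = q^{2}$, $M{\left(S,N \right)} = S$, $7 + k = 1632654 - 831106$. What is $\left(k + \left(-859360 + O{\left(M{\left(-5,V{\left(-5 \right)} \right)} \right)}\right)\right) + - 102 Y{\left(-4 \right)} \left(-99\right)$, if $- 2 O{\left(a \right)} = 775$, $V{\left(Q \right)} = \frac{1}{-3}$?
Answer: $\frac{206723}{2} \approx 1.0336 \cdot 10^{5}$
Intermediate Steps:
$k = 801541$ ($k = -7 + \left(1632654 - 831106\right) = -7 + 801548 = 801541$)
$V{\left(Q \right)} = - \frac{1}{3}$
$O{\left(a \right)} = - \frac{775}{2}$ ($O{\left(a \right)} = \left(- \frac{1}{2}\right) 775 = - \frac{775}{2}$)
$\left(k + \left(-859360 + O{\left(M{\left(-5,V{\left(-5 \right)} \right)} \right)}\right)\right) + - 102 Y{\left(-4 \right)} \left(-99\right) = \left(801541 - \frac{1719495}{2}\right) + - 102 \left(-4\right)^{2} \left(-99\right) = \left(801541 - \frac{1719495}{2}\right) + \left(-102\right) 16 \left(-99\right) = - \frac{116413}{2} - -161568 = - \frac{116413}{2} + 161568 = \frac{206723}{2}$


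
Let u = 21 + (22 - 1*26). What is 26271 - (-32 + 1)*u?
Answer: 26798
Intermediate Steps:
u = 17 (u = 21 + (22 - 26) = 21 - 4 = 17)
26271 - (-32 + 1)*u = 26271 - (-32 + 1)*17 = 26271 - (-31)*17 = 26271 - 1*(-527) = 26271 + 527 = 26798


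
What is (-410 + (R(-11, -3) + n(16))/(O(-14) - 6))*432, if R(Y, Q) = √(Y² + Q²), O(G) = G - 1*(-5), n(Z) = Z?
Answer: -887904/5 - 144*√130/5 ≈ -1.7791e+5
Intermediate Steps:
O(G) = 5 + G (O(G) = G + 5 = 5 + G)
R(Y, Q) = √(Q² + Y²)
(-410 + (R(-11, -3) + n(16))/(O(-14) - 6))*432 = (-410 + (√((-3)² + (-11)²) + 16)/((5 - 14) - 6))*432 = (-410 + (√(9 + 121) + 16)/(-9 - 6))*432 = (-410 + (√130 + 16)/(-15))*432 = (-410 + (16 + √130)*(-1/15))*432 = (-410 + (-16/15 - √130/15))*432 = (-6166/15 - √130/15)*432 = -887904/5 - 144*√130/5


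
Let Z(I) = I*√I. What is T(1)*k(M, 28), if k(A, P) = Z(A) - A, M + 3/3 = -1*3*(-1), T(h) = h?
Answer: -2 + 2*√2 ≈ 0.82843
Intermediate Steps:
M = 2 (M = -1 - 1*3*(-1) = -1 - 3*(-1) = -1 + 3 = 2)
Z(I) = I^(3/2)
k(A, P) = A^(3/2) - A
T(1)*k(M, 28) = 1*(2^(3/2) - 1*2) = 1*(2*√2 - 2) = 1*(-2 + 2*√2) = -2 + 2*√2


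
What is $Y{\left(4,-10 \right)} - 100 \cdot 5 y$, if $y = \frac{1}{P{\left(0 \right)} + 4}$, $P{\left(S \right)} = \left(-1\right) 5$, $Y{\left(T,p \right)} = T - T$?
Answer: $500$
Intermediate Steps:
$Y{\left(T,p \right)} = 0$
$P{\left(S \right)} = -5$
$y = -1$ ($y = \frac{1}{-5 + 4} = \frac{1}{-1} = -1$)
$Y{\left(4,-10 \right)} - 100 \cdot 5 y = 0 - 100 \cdot 5 \left(-1\right) = 0 - -500 = 0 + 500 = 500$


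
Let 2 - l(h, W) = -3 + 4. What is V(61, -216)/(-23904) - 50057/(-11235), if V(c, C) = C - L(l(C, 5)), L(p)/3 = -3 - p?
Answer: 4757359/1065720 ≈ 4.4640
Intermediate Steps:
l(h, W) = 1 (l(h, W) = 2 - (-3 + 4) = 2 - 1*1 = 2 - 1 = 1)
L(p) = -9 - 3*p (L(p) = 3*(-3 - p) = -9 - 3*p)
V(c, C) = 12 + C (V(c, C) = C - (-9 - 3*1) = C - (-9 - 3) = C - 1*(-12) = C + 12 = 12 + C)
V(61, -216)/(-23904) - 50057/(-11235) = (12 - 216)/(-23904) - 50057/(-11235) = -204*(-1/23904) - 50057*(-1/11235) = 17/1992 + 7151/1605 = 4757359/1065720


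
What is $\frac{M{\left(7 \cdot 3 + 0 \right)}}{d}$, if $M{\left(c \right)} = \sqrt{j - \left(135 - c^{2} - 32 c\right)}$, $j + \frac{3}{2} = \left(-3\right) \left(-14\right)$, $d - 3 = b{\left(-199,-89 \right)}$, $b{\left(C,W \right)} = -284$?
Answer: $- \frac{\sqrt{4074}}{562} \approx -0.11357$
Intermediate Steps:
$d = -281$ ($d = 3 - 284 = -281$)
$j = \frac{81}{2}$ ($j = - \frac{3}{2} - -42 = - \frac{3}{2} + 42 = \frac{81}{2} \approx 40.5$)
$M{\left(c \right)} = \sqrt{- \frac{189}{2} + c^{2} + 32 c}$ ($M{\left(c \right)} = \sqrt{\frac{81}{2} - \left(135 - c^{2} - 32 c\right)} = \sqrt{\frac{81}{2} + \left(-135 + c^{2} + 32 c\right)} = \sqrt{- \frac{189}{2} + c^{2} + 32 c}$)
$\frac{M{\left(7 \cdot 3 + 0 \right)}}{d} = \frac{\frac{1}{2} \sqrt{-378 + 4 \left(7 \cdot 3 + 0\right)^{2} + 128 \left(7 \cdot 3 + 0\right)}}{-281} = \frac{\sqrt{-378 + 4 \left(21 + 0\right)^{2} + 128 \left(21 + 0\right)}}{2} \left(- \frac{1}{281}\right) = \frac{\sqrt{-378 + 4 \cdot 21^{2} + 128 \cdot 21}}{2} \left(- \frac{1}{281}\right) = \frac{\sqrt{-378 + 4 \cdot 441 + 2688}}{2} \left(- \frac{1}{281}\right) = \frac{\sqrt{-378 + 1764 + 2688}}{2} \left(- \frac{1}{281}\right) = \frac{\sqrt{4074}}{2} \left(- \frac{1}{281}\right) = - \frac{\sqrt{4074}}{562}$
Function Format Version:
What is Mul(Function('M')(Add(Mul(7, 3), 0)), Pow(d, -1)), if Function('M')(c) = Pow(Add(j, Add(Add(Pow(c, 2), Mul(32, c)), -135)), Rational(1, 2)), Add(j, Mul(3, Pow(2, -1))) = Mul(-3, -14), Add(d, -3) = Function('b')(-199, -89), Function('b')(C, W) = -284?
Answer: Mul(Rational(-1, 562), Pow(4074, Rational(1, 2))) ≈ -0.11357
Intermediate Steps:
d = -281 (d = Add(3, -284) = -281)
j = Rational(81, 2) (j = Add(Rational(-3, 2), Mul(-3, -14)) = Add(Rational(-3, 2), 42) = Rational(81, 2) ≈ 40.500)
Function('M')(c) = Pow(Add(Rational(-189, 2), Pow(c, 2), Mul(32, c)), Rational(1, 2)) (Function('M')(c) = Pow(Add(Rational(81, 2), Add(Add(Pow(c, 2), Mul(32, c)), -135)), Rational(1, 2)) = Pow(Add(Rational(81, 2), Add(-135, Pow(c, 2), Mul(32, c))), Rational(1, 2)) = Pow(Add(Rational(-189, 2), Pow(c, 2), Mul(32, c)), Rational(1, 2)))
Mul(Function('M')(Add(Mul(7, 3), 0)), Pow(d, -1)) = Mul(Mul(Rational(1, 2), Pow(Add(-378, Mul(4, Pow(Add(Mul(7, 3), 0), 2)), Mul(128, Add(Mul(7, 3), 0))), Rational(1, 2))), Pow(-281, -1)) = Mul(Mul(Rational(1, 2), Pow(Add(-378, Mul(4, Pow(Add(21, 0), 2)), Mul(128, Add(21, 0))), Rational(1, 2))), Rational(-1, 281)) = Mul(Mul(Rational(1, 2), Pow(Add(-378, Mul(4, Pow(21, 2)), Mul(128, 21)), Rational(1, 2))), Rational(-1, 281)) = Mul(Mul(Rational(1, 2), Pow(Add(-378, Mul(4, 441), 2688), Rational(1, 2))), Rational(-1, 281)) = Mul(Mul(Rational(1, 2), Pow(Add(-378, 1764, 2688), Rational(1, 2))), Rational(-1, 281)) = Mul(Mul(Rational(1, 2), Pow(4074, Rational(1, 2))), Rational(-1, 281)) = Mul(Rational(-1, 562), Pow(4074, Rational(1, 2)))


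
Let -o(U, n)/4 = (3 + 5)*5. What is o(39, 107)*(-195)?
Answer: 31200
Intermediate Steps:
o(U, n) = -160 (o(U, n) = -4*(3 + 5)*5 = -32*5 = -4*40 = -160)
o(39, 107)*(-195) = -160*(-195) = 31200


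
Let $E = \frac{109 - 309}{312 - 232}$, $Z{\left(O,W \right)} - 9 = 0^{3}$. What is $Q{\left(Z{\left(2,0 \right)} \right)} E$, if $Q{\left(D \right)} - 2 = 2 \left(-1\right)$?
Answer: $0$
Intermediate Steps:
$Z{\left(O,W \right)} = 9$ ($Z{\left(O,W \right)} = 9 + 0^{3} = 9 + 0 = 9$)
$Q{\left(D \right)} = 0$ ($Q{\left(D \right)} = 2 + 2 \left(-1\right) = 2 - 2 = 0$)
$E = - \frac{5}{2}$ ($E = - \frac{200}{80} = \left(-200\right) \frac{1}{80} = - \frac{5}{2} \approx -2.5$)
$Q{\left(Z{\left(2,0 \right)} \right)} E = 0 \left(- \frac{5}{2}\right) = 0$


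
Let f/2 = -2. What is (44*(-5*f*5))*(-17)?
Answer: -74800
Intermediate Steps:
f = -4 (f = 2*(-2) = -4)
(44*(-5*f*5))*(-17) = (44*(-5*(-4)*5))*(-17) = (44*(20*5))*(-17) = (44*100)*(-17) = 4400*(-17) = -74800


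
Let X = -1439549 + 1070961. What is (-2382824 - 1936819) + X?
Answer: -4688231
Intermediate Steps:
X = -368588
(-2382824 - 1936819) + X = (-2382824 - 1936819) - 368588 = -4319643 - 368588 = -4688231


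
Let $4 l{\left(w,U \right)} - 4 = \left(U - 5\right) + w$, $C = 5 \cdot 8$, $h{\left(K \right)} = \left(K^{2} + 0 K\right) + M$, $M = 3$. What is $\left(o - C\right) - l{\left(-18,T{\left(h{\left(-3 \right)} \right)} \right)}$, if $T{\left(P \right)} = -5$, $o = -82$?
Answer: $-116$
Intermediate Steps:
$h{\left(K \right)} = 3 + K^{2}$ ($h{\left(K \right)} = \left(K^{2} + 0 K\right) + 3 = \left(K^{2} + 0\right) + 3 = K^{2} + 3 = 3 + K^{2}$)
$C = 40$
$l{\left(w,U \right)} = - \frac{1}{4} + \frac{U}{4} + \frac{w}{4}$ ($l{\left(w,U \right)} = 1 + \frac{\left(U - 5\right) + w}{4} = 1 + \frac{\left(-5 + U\right) + w}{4} = 1 + \frac{-5 + U + w}{4} = 1 + \left(- \frac{5}{4} + \frac{U}{4} + \frac{w}{4}\right) = - \frac{1}{4} + \frac{U}{4} + \frac{w}{4}$)
$\left(o - C\right) - l{\left(-18,T{\left(h{\left(-3 \right)} \right)} \right)} = \left(-82 - 40\right) - \left(- \frac{1}{4} + \frac{1}{4} \left(-5\right) + \frac{1}{4} \left(-18\right)\right) = \left(-82 - 40\right) - \left(- \frac{1}{4} - \frac{5}{4} - \frac{9}{2}\right) = -122 - -6 = -122 + 6 = -116$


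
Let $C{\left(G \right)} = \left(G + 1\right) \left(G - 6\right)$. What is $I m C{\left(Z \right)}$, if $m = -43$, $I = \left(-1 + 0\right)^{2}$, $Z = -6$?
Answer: $-2580$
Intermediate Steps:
$C{\left(G \right)} = \left(1 + G\right) \left(-6 + G\right)$
$I = 1$ ($I = \left(-1\right)^{2} = 1$)
$I m C{\left(Z \right)} = 1 \left(-43\right) \left(-6 + \left(-6\right)^{2} - -30\right) = - 43 \left(-6 + 36 + 30\right) = \left(-43\right) 60 = -2580$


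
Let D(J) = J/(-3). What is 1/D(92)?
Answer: -3/92 ≈ -0.032609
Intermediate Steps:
D(J) = -J/3 (D(J) = J*(-⅓) = -J/3)
1/D(92) = 1/(-⅓*92) = 1/(-92/3) = -3/92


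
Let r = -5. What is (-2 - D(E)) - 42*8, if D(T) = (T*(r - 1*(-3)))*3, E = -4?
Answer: -362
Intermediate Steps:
D(T) = -6*T (D(T) = (T*(-5 - 1*(-3)))*3 = (T*(-5 + 3))*3 = (T*(-2))*3 = -2*T*3 = -6*T)
(-2 - D(E)) - 42*8 = (-2 - (-6)*(-4)) - 42*8 = (-2 - 1*24) - 336 = (-2 - 24) - 336 = -26 - 336 = -362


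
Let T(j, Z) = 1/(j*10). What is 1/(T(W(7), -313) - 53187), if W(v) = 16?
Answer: -160/8509919 ≈ -1.8802e-5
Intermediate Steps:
T(j, Z) = 1/(10*j)
1/(T(W(7), -313) - 53187) = 1/((1/10)/16 - 53187) = 1/((1/10)*(1/16) - 53187) = 1/(1/160 - 53187) = 1/(-8509919/160) = -160/8509919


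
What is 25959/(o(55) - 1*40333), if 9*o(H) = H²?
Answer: -233631/359972 ≈ -0.64902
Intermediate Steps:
o(H) = H²/9
25959/(o(55) - 1*40333) = 25959/((⅑)*55² - 1*40333) = 25959/((⅑)*3025 - 40333) = 25959/(3025/9 - 40333) = 25959/(-359972/9) = 25959*(-9/359972) = -233631/359972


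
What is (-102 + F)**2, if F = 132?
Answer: 900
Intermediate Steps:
(-102 + F)**2 = (-102 + 132)**2 = 30**2 = 900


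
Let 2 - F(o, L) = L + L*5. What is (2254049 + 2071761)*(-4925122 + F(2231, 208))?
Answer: -21310531958080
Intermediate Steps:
F(o, L) = 2 - 6*L (F(o, L) = 2 - (L + L*5) = 2 - (L + 5*L) = 2 - 6*L)
(2254049 + 2071761)*(-4925122 + F(2231, 208)) = (2254049 + 2071761)*(-4925122 + (2 - 6*208)) = 4325810*(-4925122 + (2 - 1248)) = 4325810*(-4925122 - 1246) = 4325810*(-4926368) = -21310531958080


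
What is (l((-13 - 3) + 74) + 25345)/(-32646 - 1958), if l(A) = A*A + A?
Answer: -28767/34604 ≈ -0.83132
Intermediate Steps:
l(A) = A + A² (l(A) = A² + A = A + A²)
(l((-13 - 3) + 74) + 25345)/(-32646 - 1958) = (((-13 - 3) + 74)*(1 + ((-13 - 3) + 74)) + 25345)/(-32646 - 1958) = ((-16 + 74)*(1 + (-16 + 74)) + 25345)/(-34604) = (58*(1 + 58) + 25345)*(-1/34604) = (58*59 + 25345)*(-1/34604) = (3422 + 25345)*(-1/34604) = 28767*(-1/34604) = -28767/34604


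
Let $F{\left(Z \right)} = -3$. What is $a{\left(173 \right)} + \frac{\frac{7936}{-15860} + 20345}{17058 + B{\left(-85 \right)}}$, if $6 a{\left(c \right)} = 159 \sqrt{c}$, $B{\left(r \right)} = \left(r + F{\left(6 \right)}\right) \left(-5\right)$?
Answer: $\frac{80665941}{69379570} + \frac{53 \sqrt{173}}{2} \approx 349.72$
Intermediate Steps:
$B{\left(r \right)} = 15 - 5 r$ ($B{\left(r \right)} = \left(r - 3\right) \left(-5\right) = \left(-3 + r\right) \left(-5\right) = 15 - 5 r$)
$a{\left(c \right)} = \frac{53 \sqrt{c}}{2}$ ($a{\left(c \right)} = \frac{159 \sqrt{c}}{6} = \frac{53 \sqrt{c}}{2}$)
$a{\left(173 \right)} + \frac{\frac{7936}{-15860} + 20345}{17058 + B{\left(-85 \right)}} = \frac{53 \sqrt{173}}{2} + \frac{\frac{7936}{-15860} + 20345}{17058 + \left(15 - -425\right)} = \frac{53 \sqrt{173}}{2} + \frac{7936 \left(- \frac{1}{15860}\right) + 20345}{17058 + \left(15 + 425\right)} = \frac{53 \sqrt{173}}{2} + \frac{- \frac{1984}{3965} + 20345}{17058 + 440} = \frac{53 \sqrt{173}}{2} + \frac{80665941}{3965 \cdot 17498} = \frac{53 \sqrt{173}}{2} + \frac{80665941}{3965} \cdot \frac{1}{17498} = \frac{53 \sqrt{173}}{2} + \frac{80665941}{69379570} = \frac{80665941}{69379570} + \frac{53 \sqrt{173}}{2}$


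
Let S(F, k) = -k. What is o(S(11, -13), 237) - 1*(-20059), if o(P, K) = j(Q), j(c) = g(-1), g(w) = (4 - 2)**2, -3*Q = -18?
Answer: 20063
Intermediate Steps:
Q = 6 (Q = -1/3*(-18) = 6)
g(w) = 4 (g(w) = 2**2 = 4)
j(c) = 4
o(P, K) = 4
o(S(11, -13), 237) - 1*(-20059) = 4 - 1*(-20059) = 4 + 20059 = 20063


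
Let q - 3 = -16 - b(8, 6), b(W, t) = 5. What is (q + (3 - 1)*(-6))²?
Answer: 900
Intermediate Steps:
q = -18 (q = 3 + (-16 - 1*5) = 3 + (-16 - 5) = 3 - 21 = -18)
(q + (3 - 1)*(-6))² = (-18 + (3 - 1)*(-6))² = (-18 + 2*(-6))² = (-18 - 12)² = (-30)² = 900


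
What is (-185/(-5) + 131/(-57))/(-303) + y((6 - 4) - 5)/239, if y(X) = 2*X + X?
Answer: -628181/4127769 ≈ -0.15218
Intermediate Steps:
y(X) = 3*X
(-185/(-5) + 131/(-57))/(-303) + y((6 - 4) - 5)/239 = (-185/(-5) + 131/(-57))/(-303) + (3*((6 - 4) - 5))/239 = (-185*(-⅕) + 131*(-1/57))*(-1/303) + (3*(2 - 5))*(1/239) = (37 - 131/57)*(-1/303) + (3*(-3))*(1/239) = (1978/57)*(-1/303) - 9*1/239 = -1978/17271 - 9/239 = -628181/4127769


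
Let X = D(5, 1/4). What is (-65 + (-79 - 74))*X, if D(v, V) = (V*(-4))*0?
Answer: 0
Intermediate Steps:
D(v, V) = 0 (D(v, V) = -4*V*0 = 0)
X = 0
(-65 + (-79 - 74))*X = (-65 + (-79 - 74))*0 = (-65 - 153)*0 = -218*0 = 0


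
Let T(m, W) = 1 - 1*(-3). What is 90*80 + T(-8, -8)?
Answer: 7204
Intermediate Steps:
T(m, W) = 4 (T(m, W) = 1 + 3 = 4)
90*80 + T(-8, -8) = 90*80 + 4 = 7200 + 4 = 7204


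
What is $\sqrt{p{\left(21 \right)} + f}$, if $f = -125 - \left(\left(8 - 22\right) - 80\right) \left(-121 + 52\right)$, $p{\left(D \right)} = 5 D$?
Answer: $i \sqrt{6506} \approx 80.66 i$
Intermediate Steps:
$f = -6611$ ($f = -125 - \left(-14 - 80\right) \left(-69\right) = -125 - \left(-94\right) \left(-69\right) = -125 - 6486 = -6611$)
$\sqrt{p{\left(21 \right)} + f} = \sqrt{5 \cdot 21 - 6611} = \sqrt{105 - 6611} = \sqrt{-6506} = i \sqrt{6506}$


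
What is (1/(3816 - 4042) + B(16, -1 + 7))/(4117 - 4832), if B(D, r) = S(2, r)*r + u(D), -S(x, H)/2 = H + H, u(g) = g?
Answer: 28929/161590 ≈ 0.17903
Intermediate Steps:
S(x, H) = -4*H (S(x, H) = -2*(H + H) = -4*H)
B(D, r) = D - 4*r² (B(D, r) = (-4*r)*r + D = -4*r² + D = D - 4*r²)
(1/(3816 - 4042) + B(16, -1 + 7))/(4117 - 4832) = (1/(3816 - 4042) + (16 - 4*(-1 + 7)²))/(4117 - 4832) = (1/(-226) + (16 - 4*6²))/(-715) = (-1/226 + (16 - 4*36))*(-1/715) = (-1/226 + (16 - 144))*(-1/715) = (-1/226 - 128)*(-1/715) = -28929/226*(-1/715) = 28929/161590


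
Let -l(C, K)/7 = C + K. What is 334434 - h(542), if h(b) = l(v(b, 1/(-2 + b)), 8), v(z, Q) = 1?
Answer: 334497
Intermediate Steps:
l(C, K) = -7*C - 7*K (l(C, K) = -7*(C + K) = -7*C - 7*K)
h(b) = -63 (h(b) = -7*1 - 7*8 = -7 - 56 = -63)
334434 - h(542) = 334434 - 1*(-63) = 334434 + 63 = 334497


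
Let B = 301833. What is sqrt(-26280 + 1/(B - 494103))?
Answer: I*sqrt(971512546404270)/192270 ≈ 162.11*I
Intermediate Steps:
sqrt(-26280 + 1/(B - 494103)) = sqrt(-26280 + 1/(301833 - 494103)) = sqrt(-26280 + 1/(-192270)) = sqrt(-26280 - 1/192270) = sqrt(-5052855601/192270) = I*sqrt(971512546404270)/192270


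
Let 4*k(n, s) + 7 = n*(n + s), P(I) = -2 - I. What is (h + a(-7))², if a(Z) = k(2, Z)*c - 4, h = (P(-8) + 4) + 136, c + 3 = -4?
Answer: 471969/16 ≈ 29498.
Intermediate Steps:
c = -7 (c = -3 - 4 = -7)
h = 146 (h = ((-2 - 1*(-8)) + 4) + 136 = ((-2 + 8) + 4) + 136 = (6 + 4) + 136 = 10 + 136 = 146)
k(n, s) = -7/4 + n*(n + s)/4 (k(n, s) = -7/4 + (n*(n + s))/4 = -7/4 + n*(n + s)/4)
a(Z) = 5/4 - 7*Z/2 (a(Z) = (-7/4 + (¼)*2² + (¼)*2*Z)*(-7) - 4 = (-7/4 + (¼)*4 + Z/2)*(-7) - 4 = (-7/4 + 1 + Z/2)*(-7) - 4 = (-¾ + Z/2)*(-7) - 4 = (21/4 - 7*Z/2) - 4 = 5/4 - 7*Z/2)
(h + a(-7))² = (146 + (5/4 - 7/2*(-7)))² = (146 + (5/4 + 49/2))² = (146 + 103/4)² = (687/4)² = 471969/16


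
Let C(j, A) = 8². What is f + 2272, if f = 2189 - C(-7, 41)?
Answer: 4397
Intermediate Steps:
C(j, A) = 64
f = 2125 (f = 2189 - 1*64 = 2189 - 64 = 2125)
f + 2272 = 2125 + 2272 = 4397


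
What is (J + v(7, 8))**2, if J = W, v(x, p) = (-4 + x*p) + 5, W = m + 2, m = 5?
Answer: 4096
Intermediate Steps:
W = 7 (W = 5 + 2 = 7)
v(x, p) = 1 + p*x (v(x, p) = (-4 + p*x) + 5 = 1 + p*x)
J = 7
(J + v(7, 8))**2 = (7 + (1 + 8*7))**2 = (7 + (1 + 56))**2 = (7 + 57)**2 = 64**2 = 4096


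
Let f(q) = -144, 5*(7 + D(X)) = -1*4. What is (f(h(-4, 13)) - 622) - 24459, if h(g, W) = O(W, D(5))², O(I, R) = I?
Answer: -25225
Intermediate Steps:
D(X) = -39/5 (D(X) = -7 + (-1*4)/5 = -7 + (⅕)*(-4) = -7 - ⅘ = -39/5)
h(g, W) = W²
(f(h(-4, 13)) - 622) - 24459 = (-144 - 622) - 24459 = -766 - 24459 = -25225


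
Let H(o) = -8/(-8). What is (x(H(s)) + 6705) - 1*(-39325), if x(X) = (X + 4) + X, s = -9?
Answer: 46036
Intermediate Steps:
H(o) = 1 (H(o) = -8*(-⅛) = 1)
x(X) = 4 + 2*X (x(X) = (4 + X) + X = 4 + 2*X)
(x(H(s)) + 6705) - 1*(-39325) = ((4 + 2*1) + 6705) - 1*(-39325) = ((4 + 2) + 6705) + 39325 = (6 + 6705) + 39325 = 6711 + 39325 = 46036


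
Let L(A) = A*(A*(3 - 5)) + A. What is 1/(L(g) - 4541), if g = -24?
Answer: -1/5717 ≈ -0.00017492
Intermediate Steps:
L(A) = A - 2*A**2 (L(A) = A*(A*(-2)) + A = A*(-2*A) + A = -2*A**2 + A = A - 2*A**2)
1/(L(g) - 4541) = 1/(-24*(1 - 2*(-24)) - 4541) = 1/(-24*(1 + 48) - 4541) = 1/(-24*49 - 4541) = 1/(-1176 - 4541) = 1/(-5717) = -1/5717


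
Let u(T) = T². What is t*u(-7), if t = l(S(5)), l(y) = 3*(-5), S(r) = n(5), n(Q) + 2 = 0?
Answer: -735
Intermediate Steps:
n(Q) = -2 (n(Q) = -2 + 0 = -2)
S(r) = -2
l(y) = -15
t = -15
t*u(-7) = -15*(-7)² = -15*49 = -735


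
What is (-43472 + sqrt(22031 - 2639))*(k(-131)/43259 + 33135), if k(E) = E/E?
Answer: -62312198185952/43259 + 11467095728*sqrt(303)/43259 ≈ -1.4358e+9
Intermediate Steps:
k(E) = 1
(-43472 + sqrt(22031 - 2639))*(k(-131)/43259 + 33135) = (-43472 + sqrt(22031 - 2639))*(1/43259 + 33135) = (-43472 + sqrt(19392))*(1*(1/43259) + 33135) = (-43472 + 8*sqrt(303))*(1/43259 + 33135) = (-43472 + 8*sqrt(303))*(1433386966/43259) = -62312198185952/43259 + 11467095728*sqrt(303)/43259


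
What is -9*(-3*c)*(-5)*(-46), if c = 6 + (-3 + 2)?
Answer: 31050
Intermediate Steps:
c = 5 (c = 6 - 1 = 5)
-9*(-3*c)*(-5)*(-46) = -9*(-3*5)*(-5)*(-46) = -(-135)*(-5)*(-46) = -9*75*(-46) = -675*(-46) = 31050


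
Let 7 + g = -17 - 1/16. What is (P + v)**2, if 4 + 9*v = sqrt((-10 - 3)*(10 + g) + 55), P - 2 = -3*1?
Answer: (52 - sqrt(3805))**2/1296 ≈ 0.072371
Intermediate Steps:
g = -385/16 (g = -7 + (-17 - 1/16) = -7 - 273/16 = -385/16 ≈ -24.063)
P = -1 (P = 2 - 3*1 = 2 - 3 = -1)
v = -4/9 + sqrt(3805)/36 (v = -4/9 + sqrt((-10 - 3)*(10 - 385/16) + 55)/9 = -4/9 + sqrt(-13*(-225/16) + 55)/9 = -4/9 + sqrt(2925/16 + 55)/9 = -4/9 + sqrt(3805/16)/9 = -4/9 + (sqrt(3805)/4)/9 = -4/9 + sqrt(3805)/36 ≈ 1.2690)
(P + v)**2 = (-1 + (-4/9 + sqrt(3805)/36))**2 = (-13/9 + sqrt(3805)/36)**2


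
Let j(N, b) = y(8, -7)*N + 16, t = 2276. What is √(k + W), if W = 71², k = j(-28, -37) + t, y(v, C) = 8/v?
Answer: √7305 ≈ 85.469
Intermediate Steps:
j(N, b) = 16 + N (j(N, b) = (8/8)*N + 16 = (8*(⅛))*N + 16 = 1*N + 16 = N + 16 = 16 + N)
k = 2264 (k = (16 - 28) + 2276 = -12 + 2276 = 2264)
W = 5041
√(k + W) = √(2264 + 5041) = √7305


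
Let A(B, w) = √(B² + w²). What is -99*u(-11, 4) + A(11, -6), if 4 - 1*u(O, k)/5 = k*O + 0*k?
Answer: -23760 + √157 ≈ -23747.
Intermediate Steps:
u(O, k) = 20 - 5*O*k (u(O, k) = 20 - 5*(k*O + 0*k) = 20 - 5*(O*k + 0) = 20 - 5*O*k)
-99*u(-11, 4) + A(11, -6) = -99*(20 - 5*(-11)*4) + √(11² + (-6)²) = -99*(20 + 220) + √(121 + 36) = -99*240 + √157 = -23760 + √157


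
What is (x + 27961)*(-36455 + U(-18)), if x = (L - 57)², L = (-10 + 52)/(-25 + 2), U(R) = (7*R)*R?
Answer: -568255561886/529 ≈ -1.0742e+9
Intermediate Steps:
U(R) = 7*R²
L = -42/23 (L = 42/(-23) = 42*(-1/23) = -42/23 ≈ -1.8261)
x = 1830609/529 (x = (-42/23 - 57)² = (-1353/23)² = 1830609/529 ≈ 3460.5)
(x + 27961)*(-36455 + U(-18)) = (1830609/529 + 27961)*(-36455 + 7*(-18)²) = 16621978*(-36455 + 7*324)/529 = 16621978*(-36455 + 2268)/529 = (16621978/529)*(-34187) = -568255561886/529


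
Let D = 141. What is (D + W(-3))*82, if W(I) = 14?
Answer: 12710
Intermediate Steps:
(D + W(-3))*82 = (141 + 14)*82 = 155*82 = 12710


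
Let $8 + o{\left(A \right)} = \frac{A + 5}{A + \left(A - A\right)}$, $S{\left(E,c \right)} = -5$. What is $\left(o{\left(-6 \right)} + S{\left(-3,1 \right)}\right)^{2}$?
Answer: $\frac{5929}{36} \approx 164.69$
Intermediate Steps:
$o{\left(A \right)} = -8 + \frac{5 + A}{A}$ ($o{\left(A \right)} = -8 + \frac{A + 5}{A + \left(A - A\right)} = -8 + \frac{5 + A}{A + 0} = -8 + \frac{5 + A}{A}$)
$\left(o{\left(-6 \right)} + S{\left(-3,1 \right)}\right)^{2} = \left(\left(-7 + \frac{5}{-6}\right) - 5\right)^{2} = \left(\left(-7 + 5 \left(- \frac{1}{6}\right)\right) - 5\right)^{2} = \left(\left(-7 - \frac{5}{6}\right) - 5\right)^{2} = \left(- \frac{47}{6} - 5\right)^{2} = \left(- \frac{77}{6}\right)^{2} = \frac{5929}{36}$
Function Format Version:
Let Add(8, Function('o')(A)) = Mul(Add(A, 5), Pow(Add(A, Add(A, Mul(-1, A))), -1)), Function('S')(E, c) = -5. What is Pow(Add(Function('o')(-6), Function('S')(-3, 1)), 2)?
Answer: Rational(5929, 36) ≈ 164.69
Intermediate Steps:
Function('o')(A) = Add(-8, Mul(Pow(A, -1), Add(5, A))) (Function('o')(A) = Add(-8, Mul(Add(A, 5), Pow(Add(A, Add(A, Mul(-1, A))), -1))) = Add(-8, Mul(Add(5, A), Pow(Add(A, 0), -1))) = Add(-8, Mul(Add(5, A), Pow(A, -1))) = Add(-8, Mul(Pow(A, -1), Add(5, A))))
Pow(Add(Function('o')(-6), Function('S')(-3, 1)), 2) = Pow(Add(Add(-7, Mul(5, Pow(-6, -1))), -5), 2) = Pow(Add(Add(-7, Mul(5, Rational(-1, 6))), -5), 2) = Pow(Add(Add(-7, Rational(-5, 6)), -5), 2) = Pow(Add(Rational(-47, 6), -5), 2) = Pow(Rational(-77, 6), 2) = Rational(5929, 36)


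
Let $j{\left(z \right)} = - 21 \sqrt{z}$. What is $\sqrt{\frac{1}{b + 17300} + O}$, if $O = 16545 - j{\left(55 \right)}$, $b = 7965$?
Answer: $\frac{\sqrt{10561008147890 + 13404724725 \sqrt{55}}}{25265} \approx 129.23$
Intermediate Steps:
$O = 16545 + 21 \sqrt{55}$ ($O = 16545 - - 21 \sqrt{55} = 16545 + 21 \sqrt{55} \approx 16701.0$)
$\sqrt{\frac{1}{b + 17300} + O} = \sqrt{\frac{1}{7965 + 17300} + \left(16545 + 21 \sqrt{55}\right)} = \sqrt{\frac{1}{25265} + \left(16545 + 21 \sqrt{55}\right)} = \sqrt{\frac{418009426}{25265} + 21 \sqrt{55}}$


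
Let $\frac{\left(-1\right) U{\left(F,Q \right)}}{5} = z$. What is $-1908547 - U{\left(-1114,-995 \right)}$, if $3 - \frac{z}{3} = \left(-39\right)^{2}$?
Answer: $-1931317$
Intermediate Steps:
$z = -4554$ ($z = 9 - 3 \left(-39\right)^{2} = 9 - 4563 = -4554$)
$U{\left(F,Q \right)} = 22770$ ($U{\left(F,Q \right)} = \left(-5\right) \left(-4554\right) = 22770$)
$-1908547 - U{\left(-1114,-995 \right)} = -1908547 - 22770 = -1931317$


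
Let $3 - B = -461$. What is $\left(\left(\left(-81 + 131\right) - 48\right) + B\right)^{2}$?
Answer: $217156$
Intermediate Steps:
$B = 464$ ($B = 3 - -461 = 3 + 461 = 464$)
$\left(\left(\left(-81 + 131\right) - 48\right) + B\right)^{2} = \left(\left(\left(-81 + 131\right) - 48\right) + 464\right)^{2} = \left(\left(50 + \left(-81 + 33\right)\right) + 464\right)^{2} = \left(\left(50 - 48\right) + 464\right)^{2} = \left(2 + 464\right)^{2} = 466^{2} = 217156$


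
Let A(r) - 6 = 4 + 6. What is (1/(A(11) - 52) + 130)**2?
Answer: 21893041/1296 ≈ 16893.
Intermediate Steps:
A(r) = 16 (A(r) = 6 + (4 + 6) = 6 + 10 = 16)
(1/(A(11) - 52) + 130)**2 = (1/(16 - 52) + 130)**2 = (1/(-36) + 130)**2 = (-1/36 + 130)**2 = (4679/36)**2 = 21893041/1296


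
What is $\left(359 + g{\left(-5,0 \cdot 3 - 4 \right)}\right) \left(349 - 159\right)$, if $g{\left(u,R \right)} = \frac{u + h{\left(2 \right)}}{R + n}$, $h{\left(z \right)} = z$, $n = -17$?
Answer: $\frac{477660}{7} \approx 68237.0$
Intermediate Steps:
$g{\left(u,R \right)} = \frac{2 + u}{-17 + R}$ ($g{\left(u,R \right)} = \frac{u + 2}{R - 17} = \frac{2 + u}{-17 + R}$)
$\left(359 + g{\left(-5,0 \cdot 3 - 4 \right)}\right) \left(349 - 159\right) = \left(359 + \frac{2 - 5}{-17 + \left(0 \cdot 3 - 4\right)}\right) \left(349 - 159\right) = \left(359 + \frac{1}{-17 + \left(0 - 4\right)} \left(-3\right)\right) 190 = \left(359 + \frac{1}{-17 - 4} \left(-3\right)\right) 190 = \left(359 + \frac{1}{-21} \left(-3\right)\right) 190 = \left(359 - - \frac{1}{7}\right) 190 = \left(359 + \frac{1}{7}\right) 190 = \frac{2514}{7} \cdot 190 = \frac{477660}{7}$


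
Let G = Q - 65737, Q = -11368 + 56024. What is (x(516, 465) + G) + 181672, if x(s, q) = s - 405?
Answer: 160702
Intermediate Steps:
Q = 44656
x(s, q) = -405 + s
G = -21081 (G = 44656 - 65737 = -21081)
(x(516, 465) + G) + 181672 = ((-405 + 516) - 21081) + 181672 = (111 - 21081) + 181672 = -20970 + 181672 = 160702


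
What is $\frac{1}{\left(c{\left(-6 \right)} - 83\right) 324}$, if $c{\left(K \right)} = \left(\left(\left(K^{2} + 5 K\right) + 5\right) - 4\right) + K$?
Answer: $- \frac{1}{26568} \approx -3.7639 \cdot 10^{-5}$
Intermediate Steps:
$c{\left(K \right)} = 1 + K^{2} + 6 K$ ($c{\left(K \right)} = \left(\left(5 + K^{2} + 5 K\right) - 4\right) + K = \left(1 + K^{2} + 5 K\right) + K = 1 + K^{2} + 6 K$)
$\frac{1}{\left(c{\left(-6 \right)} - 83\right) 324} = \frac{1}{\left(\left(1 + \left(-6\right)^{2} + 6 \left(-6\right)\right) - 83\right) 324} = \frac{1}{\left(\left(1 + 36 - 36\right) - 83\right) 324} = \frac{1}{\left(1 - 83\right) 324} = \frac{1}{\left(-82\right) 324} = \frac{1}{-26568} = - \frac{1}{26568}$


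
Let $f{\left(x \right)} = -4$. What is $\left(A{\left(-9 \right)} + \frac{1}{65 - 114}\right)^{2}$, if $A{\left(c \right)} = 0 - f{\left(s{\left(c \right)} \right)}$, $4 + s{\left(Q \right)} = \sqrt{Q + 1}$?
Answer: $\frac{38025}{2401} \approx 15.837$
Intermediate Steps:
$s{\left(Q \right)} = -4 + \sqrt{1 + Q}$ ($s{\left(Q \right)} = -4 + \sqrt{Q + 1} = -4 + \sqrt{1 + Q}$)
$A{\left(c \right)} = 4$ ($A{\left(c \right)} = 0 - -4 = 0 + 4 = 4$)
$\left(A{\left(-9 \right)} + \frac{1}{65 - 114}\right)^{2} = \left(4 + \frac{1}{65 - 114}\right)^{2} = \left(4 + \frac{1}{-49}\right)^{2} = \left(4 - \frac{1}{49}\right)^{2} = \left(\frac{195}{49}\right)^{2} = \frac{38025}{2401}$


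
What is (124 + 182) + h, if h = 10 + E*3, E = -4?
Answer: 304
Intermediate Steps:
h = -2 (h = 10 - 4*3 = 10 - 12 = -2)
(124 + 182) + h = (124 + 182) - 2 = 306 - 2 = 304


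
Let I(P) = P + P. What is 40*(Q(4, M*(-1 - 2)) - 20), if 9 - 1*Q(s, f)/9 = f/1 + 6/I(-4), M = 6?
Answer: 9190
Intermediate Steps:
I(P) = 2*P
Q(s, f) = 351/4 - 9*f (Q(s, f) = 81 - 9*(f/1 + 6/((2*(-4)))) = 81 - 9*(f*1 + 6/(-8)) = 81 - 9*(f + 6*(-⅛)) = 81 - 9*(f - ¾) = 81 - 9*(-¾ + f) = 81 + (27/4 - 9*f) = 351/4 - 9*f)
40*(Q(4, M*(-1 - 2)) - 20) = 40*((351/4 - 54*(-1 - 2)) - 20) = 40*((351/4 - 54*(-3)) - 20) = 40*((351/4 - 9*(-18)) - 20) = 40*((351/4 + 162) - 20) = 40*(999/4 - 20) = 40*(919/4) = 9190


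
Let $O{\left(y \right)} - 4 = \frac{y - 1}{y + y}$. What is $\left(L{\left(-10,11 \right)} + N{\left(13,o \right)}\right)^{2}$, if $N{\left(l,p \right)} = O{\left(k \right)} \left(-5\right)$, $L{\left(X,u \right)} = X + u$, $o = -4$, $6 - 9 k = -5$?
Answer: $\frac{45796}{121} \approx 378.48$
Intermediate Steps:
$k = \frac{11}{9}$ ($k = \frac{2}{3} - - \frac{5}{9} = \frac{2}{3} + \frac{5}{9} = \frac{11}{9} \approx 1.2222$)
$O{\left(y \right)} = 4 + \frac{-1 + y}{2 y}$ ($O{\left(y \right)} = 4 + \frac{y - 1}{y + y} = 4 + \frac{-1 + y}{2 y}$)
$N{\left(l,p \right)} = - \frac{225}{11}$ ($N{\left(l,p \right)} = \frac{-1 + 9 \cdot \frac{11}{9}}{2 \cdot \frac{11}{9}} \left(-5\right) = \frac{1}{2} \cdot \frac{9}{11} \left(-1 + 11\right) \left(-5\right) = \frac{1}{2} \cdot \frac{9}{11} \cdot 10 \left(-5\right) = \frac{45}{11} \left(-5\right) = - \frac{225}{11}$)
$\left(L{\left(-10,11 \right)} + N{\left(13,o \right)}\right)^{2} = \left(\left(-10 + 11\right) - \frac{225}{11}\right)^{2} = \left(1 - \frac{225}{11}\right)^{2} = \left(- \frac{214}{11}\right)^{2} = \frac{45796}{121}$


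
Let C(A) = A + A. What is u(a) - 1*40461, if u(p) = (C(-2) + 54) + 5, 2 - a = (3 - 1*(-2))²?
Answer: -40406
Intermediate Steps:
a = -23 (a = 2 - (3 - 1*(-2))² = 2 - (3 + 2)² = 2 - 1*5² = 2 - 1*25 = 2 - 25 = -23)
C(A) = 2*A
u(p) = 55 (u(p) = (2*(-2) + 54) + 5 = (-4 + 54) + 5 = 50 + 5 = 55)
u(a) - 1*40461 = 55 - 1*40461 = 55 - 40461 = -40406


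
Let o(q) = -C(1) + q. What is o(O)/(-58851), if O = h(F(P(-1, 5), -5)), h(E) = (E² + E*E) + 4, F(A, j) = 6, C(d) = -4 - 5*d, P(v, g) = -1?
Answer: -85/58851 ≈ -0.0014443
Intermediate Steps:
h(E) = 4 + 2*E² (h(E) = (E² + E²) + 4 = 2*E² + 4 = 4 + 2*E²)
O = 76 (O = 4 + 2*6² = 4 + 2*36 = 4 + 72 = 76)
o(q) = 9 + q (o(q) = -(-4 - 5*1) + q = -(-4 - 5) + q = -1*(-9) + q = 9 + q)
o(O)/(-58851) = (9 + 76)/(-58851) = 85*(-1/58851) = -85/58851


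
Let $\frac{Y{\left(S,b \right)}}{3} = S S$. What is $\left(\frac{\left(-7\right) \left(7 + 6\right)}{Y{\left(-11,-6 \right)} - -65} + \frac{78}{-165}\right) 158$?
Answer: $- \frac{1274507}{11770} \approx -108.28$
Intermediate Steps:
$Y{\left(S,b \right)} = 3 S^{2}$ ($Y{\left(S,b \right)} = 3 S S = 3 S^{2}$)
$\left(\frac{\left(-7\right) \left(7 + 6\right)}{Y{\left(-11,-6 \right)} - -65} + \frac{78}{-165}\right) 158 = \left(\frac{\left(-7\right) \left(7 + 6\right)}{3 \left(-11\right)^{2} - -65} + \frac{78}{-165}\right) 158 = \left(\frac{\left(-7\right) 13}{3 \cdot 121 + 65} + 78 \left(- \frac{1}{165}\right)\right) 158 = \left(- \frac{91}{363 + 65} - \frac{26}{55}\right) 158 = \left(- \frac{91}{428} - \frac{26}{55}\right) 158 = \left(- \frac{16133}{23540}\right) 158 = - \frac{1274507}{11770}$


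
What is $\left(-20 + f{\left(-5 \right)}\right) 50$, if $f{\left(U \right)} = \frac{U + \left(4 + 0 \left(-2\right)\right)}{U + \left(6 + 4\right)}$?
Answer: $-1010$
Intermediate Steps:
$f{\left(U \right)} = \frac{4 + U}{10 + U}$ ($f{\left(U \right)} = \frac{U + \left(4 + 0\right)}{U + 10} = \frac{U + 4}{10 + U} = \frac{4 + U}{10 + U}$)
$\left(-20 + f{\left(-5 \right)}\right) 50 = \left(-20 + \frac{4 - 5}{10 - 5}\right) 50 = \left(-20 + \frac{1}{5} \left(-1\right)\right) 50 = \left(-20 - \frac{1}{5}\right) 50 = \left(- \frac{101}{5}\right) 50 = -1010$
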